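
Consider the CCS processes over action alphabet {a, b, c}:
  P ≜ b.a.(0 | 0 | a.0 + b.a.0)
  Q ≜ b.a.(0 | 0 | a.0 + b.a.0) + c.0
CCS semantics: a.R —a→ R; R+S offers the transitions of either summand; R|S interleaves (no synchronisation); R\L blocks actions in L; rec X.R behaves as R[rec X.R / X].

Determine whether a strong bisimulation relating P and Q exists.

LTS(P): 6 reachable states
  s0 = b.a.(0 | 0 | a.0 + b.a.0) | ··b··> s1
  s1 = a.(0 | 0 | a.0 + b.a.0) | ··a··> s2
  s2 = 0 | 0 | a.0 + b.a.0 | ··a··> s3, ··b··> s4
  s3 = 0 | 0 | 0 | ·
  s4 = a.0 | ··a··> s5
  s5 = 0 | ·
LTS(Q): 6 reachable states
  t0 = b.a.(0 | 0 | a.0 + b.a.0) + c.0 | ··b··> t1, ··c··> t2
  t1 = a.(0 | 0 | a.0 + b.a.0) | ··a··> t3
  t2 = 0 | ·
  t3 = 0 | 0 | a.0 + b.a.0 | ··a··> t4, ··b··> t5
  t4 = 0 | 0 | 0 | ·
  t5 = a.0 | ··a··> t2
Bisimilarity quotient blocks:
  B0 = {s0}
  B1 = {s1, t1}
  B2 = {s2, t3}
  B3 = {s3, s5, t2, t4}
  B4 = {s4, t5}
  B5 = {t0}
s0 ∈ B0, t0 ∈ B5 → different blocks

not bisimilar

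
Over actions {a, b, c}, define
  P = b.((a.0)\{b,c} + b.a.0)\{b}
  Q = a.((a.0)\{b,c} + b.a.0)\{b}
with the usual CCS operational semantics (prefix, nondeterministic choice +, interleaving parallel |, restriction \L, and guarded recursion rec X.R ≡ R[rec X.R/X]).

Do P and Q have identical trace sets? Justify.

trace-distinct — witness ⟨b⟩

P's transition system — 3 states:
  m0 = b.((a.0)\{b,c} + b.a.0)\{b} :: ··b··> m1
  m1 = ((a.0)\{b,c} + b.a.0)\{b} :: ··a··> m2
  m2 = 0\{b,c}\{b} :: (no moves)
Q's transition system — 3 states:
  n0 = a.((a.0)\{b,c} + b.a.0)\{b} :: ··a··> n1
  n1 = ((a.0)\{b,c} + b.a.0)\{b} :: ··a··> n2
  n2 = 0\{b,c}\{b} :: (no moves)
Trace ⟨b⟩ through P, begin at {m0}:
  [1] b ⇒ {m1}
  — P admits the full trace.
Trace ⟨b⟩ through Q, begin at {n0}:
  [1] b ⇒ ∅ (Q stuck)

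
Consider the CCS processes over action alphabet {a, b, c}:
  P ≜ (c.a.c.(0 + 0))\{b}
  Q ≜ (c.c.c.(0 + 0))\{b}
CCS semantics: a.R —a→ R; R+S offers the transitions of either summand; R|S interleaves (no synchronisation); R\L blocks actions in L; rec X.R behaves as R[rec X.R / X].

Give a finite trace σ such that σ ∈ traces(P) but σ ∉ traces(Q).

ca

Reachable graph of P (4 states):
  s0 = (c.a.c.(0 + 0))\{b} → -c-> s1
  s1 = (a.c.(0 + 0))\{b} → -a-> s2
  s2 = (c.(0 + 0))\{b} → -c-> s3
  s3 = (0 + 0)\{b} → stopped
Reachable graph of Q (4 states):
  t0 = (c.c.c.(0 + 0))\{b} → -c-> t1
  t1 = (c.c.(0 + 0))\{b} → -c-> t2
  t2 = (c.(0 + 0))\{b} → -c-> t3
  t3 = (0 + 0)\{b} → stopped
Executing ca from P (initial set {s0}):
  [1] c ⇒ {s1}
  [2] a ⇒ {s2}
  P completes σ.
Executing ca from Q (initial set {t0}):
  [1] c ⇒ {t1}
  [2] a ⇒ ∅ (Q stuck)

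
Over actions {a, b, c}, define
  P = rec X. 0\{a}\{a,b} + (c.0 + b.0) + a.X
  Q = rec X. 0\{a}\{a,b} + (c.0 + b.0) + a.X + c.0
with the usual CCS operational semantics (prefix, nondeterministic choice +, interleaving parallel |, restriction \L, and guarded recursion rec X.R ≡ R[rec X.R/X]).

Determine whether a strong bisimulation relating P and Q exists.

Reachable graph of P (2 states):
  m0 = rec X. 0\{a}\{a,b} + (c.0 + b.0) + a.X ⊢ —a→ m0, —b→ m1, —c→ m1
  m1 = 0 ⊢ deadlocked
Reachable graph of Q (2 states):
  n0 = rec X. 0\{a}\{a,b} + (c.0 + b.0) + a.X + c.0 ⊢ —a→ n0, —b→ n1, —c→ n1
  n1 = 0 ⊢ deadlocked
Bisimilarity quotient blocks:
  B0 = {m0, n0}
  B1 = {m1, n1}
m0 ∈ B0, n0 ∈ B0 → same block

bisimilar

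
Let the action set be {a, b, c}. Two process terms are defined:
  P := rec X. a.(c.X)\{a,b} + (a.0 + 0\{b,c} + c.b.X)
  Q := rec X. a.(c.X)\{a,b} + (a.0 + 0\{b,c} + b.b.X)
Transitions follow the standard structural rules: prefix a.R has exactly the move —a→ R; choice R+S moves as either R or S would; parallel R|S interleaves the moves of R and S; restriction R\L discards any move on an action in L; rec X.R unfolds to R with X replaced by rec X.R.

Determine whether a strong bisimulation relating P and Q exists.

NO

P's transition system — 6 states:
  m0 = rec X. a.(c.X)\{a,b} + (a.0 + 0\{b,c} + c.b.X) :: —a→ m1, —a→ m2, —c→ m3
  m1 = (c.(rec X. a.(c.X)\{a,b} + (a.0 + 0\{b,c} + c.b.X)))\{a,b} :: —c→ m4
  m2 = 0 :: deadlocked
  m3 = b.(rec X. a.(c.X)\{a,b} + (a.0 + 0\{b,c} + c.b.X)) :: —b→ m0
  m4 = (rec X. a.(c.X)\{a,b} + (a.0 + 0\{b,c} + c.b.X))\{a,b} :: —c→ m5
  m5 = (b.(rec X. a.(c.X)\{a,b} + (a.0 + 0\{b,c} + c.b.X)))\{a,b} :: deadlocked
Q's transition system — 5 states:
  n0 = rec X. a.(c.X)\{a,b} + (a.0 + 0\{b,c} + b.b.X) :: —a→ n1, —a→ n2, —b→ n3
  n1 = (c.(rec X. a.(c.X)\{a,b} + (a.0 + 0\{b,c} + b.b.X)))\{a,b} :: —c→ n4
  n2 = 0 :: deadlocked
  n3 = b.(rec X. a.(c.X)\{a,b} + (a.0 + 0\{b,c} + b.b.X)) :: —b→ n0
  n4 = (rec X. a.(c.X)\{a,b} + (a.0 + 0\{b,c} + b.b.X))\{a,b} :: deadlocked
Partition-refinement fixed point:
  B0 = {m0}
  B1 = {m2, m5, n2, n4}
  B2 = {m3}
  B3 = {m1}
  B4 = {m4, n1}
  B5 = {n0}
  B6 = {n3}
m0 ∈ B0, n0 ∈ B5 → different blocks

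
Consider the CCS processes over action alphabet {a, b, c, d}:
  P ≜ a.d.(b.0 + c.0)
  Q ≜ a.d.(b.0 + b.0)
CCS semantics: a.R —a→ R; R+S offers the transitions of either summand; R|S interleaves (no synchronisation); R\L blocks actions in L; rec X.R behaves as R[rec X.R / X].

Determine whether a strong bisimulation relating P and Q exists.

Reachable graph of P (4 states):
  u0 = a.d.(b.0 + c.0) has moves =a=> u1
  u1 = d.(b.0 + c.0) has moves =d=> u2
  u2 = b.0 + c.0 has moves =b=> u3, =c=> u3
  u3 = 0 has moves (no moves)
Reachable graph of Q (4 states):
  v0 = a.d.(b.0 + b.0) has moves =a=> v1
  v1 = d.(b.0 + b.0) has moves =d=> v2
  v2 = b.0 + b.0 has moves =b=> v3
  v3 = 0 has moves (no moves)
Partition-refinement fixed point:
  B0 = {u0}
  B1 = {u1}
  B2 = {u2}
  B3 = {u3, v3}
  B4 = {v0}
  B5 = {v1}
  B6 = {v2}
u0 ∈ B0, v0 ∈ B4 → different blocks

NO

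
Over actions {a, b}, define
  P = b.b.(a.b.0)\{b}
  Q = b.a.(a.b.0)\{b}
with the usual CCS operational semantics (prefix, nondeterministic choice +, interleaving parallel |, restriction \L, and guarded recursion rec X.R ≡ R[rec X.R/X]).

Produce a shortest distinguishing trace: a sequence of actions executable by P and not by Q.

P's transition system — 4 states:
  m0 = b.b.(a.b.0)\{b} | -b-> m1
  m1 = b.(a.b.0)\{b} | -b-> m2
  m2 = (a.b.0)\{b} | -a-> m3
  m3 = (b.0)\{b} | deadlocked
Q's transition system — 4 states:
  n0 = b.a.(a.b.0)\{b} | -b-> n1
  n1 = a.(a.b.0)\{b} | -a-> n2
  n2 = (a.b.0)\{b} | -a-> n3
  n3 = (b.0)\{b} | deadlocked
Trace ⟨bb⟩ through P, begin at {m0}:
  after b @ step 1: {m1}
  after b @ step 2: {m2}
  — P admits the full trace.
Trace ⟨bb⟩ through Q, begin at {n0}:
  after b @ step 1: {n1}
  after b @ step 2: ∅ (Q stuck)

bb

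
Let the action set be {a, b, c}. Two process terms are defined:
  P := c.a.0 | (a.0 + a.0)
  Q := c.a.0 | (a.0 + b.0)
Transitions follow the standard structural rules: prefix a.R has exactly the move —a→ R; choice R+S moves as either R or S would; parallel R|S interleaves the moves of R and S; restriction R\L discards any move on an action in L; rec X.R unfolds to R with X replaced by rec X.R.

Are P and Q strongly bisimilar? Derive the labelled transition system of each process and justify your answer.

not bisimilar

LTS(P): 6 reachable states
  s0 = c.a.0 | (a.0 + a.0) ⊢ ··a··> s1, ··c··> s2
  s1 = c.a.0 | 0 ⊢ ··c··> s3
  s2 = a.0 | (a.0 + a.0) ⊢ ··a··> s3, ··a··> s4
  s3 = a.0 | 0 ⊢ ··a··> s5
  s4 = 0 | (a.0 + a.0) ⊢ ··a··> s5
  s5 = 0 | 0 ⊢ ∅
LTS(Q): 6 reachable states
  t0 = c.a.0 | (a.0 + b.0) ⊢ ··a··> t1, ··b··> t1, ··c··> t2
  t1 = c.a.0 | 0 ⊢ ··c··> t3
  t2 = a.0 | (a.0 + b.0) ⊢ ··a··> t3, ··a··> t4, ··b··> t3
  t3 = a.0 | 0 ⊢ ··a··> t5
  t4 = 0 | (a.0 + b.0) ⊢ ··a··> t5, ··b··> t5
  t5 = 0 | 0 ⊢ ∅
Coarsest stable partition (strong bisimilarity classes):
  B0 = {s0}
  B1 = {s1, t1}
  B2 = {s3, s4, t3}
  B3 = {s5, t5}
  B4 = {s2}
  B5 = {t0}
  B6 = {t2}
  B7 = {t4}
s0 ∈ B0, t0 ∈ B5 → different blocks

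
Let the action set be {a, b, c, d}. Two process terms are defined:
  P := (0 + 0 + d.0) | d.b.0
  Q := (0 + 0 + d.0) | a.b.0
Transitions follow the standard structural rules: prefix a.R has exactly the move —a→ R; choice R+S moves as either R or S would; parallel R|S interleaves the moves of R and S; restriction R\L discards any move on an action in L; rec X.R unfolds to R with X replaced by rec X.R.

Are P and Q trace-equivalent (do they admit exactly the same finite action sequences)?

trace-distinct — witness ⟨db⟩

Reachable graph of P (6 states):
  m0 = (0 + 0 + d.0) | d.b.0 → ··d··> m1, ··d··> m2
  m1 = (0 + 0 + d.0) | b.0 → ··b··> m3, ··d··> m4
  m2 = 0 | d.b.0 → ··d··> m4
  m3 = (0 + 0 + d.0) | 0 → ··d··> m5
  m4 = 0 | b.0 → ··b··> m5
  m5 = 0 | 0 → ·
Reachable graph of Q (6 states):
  n0 = (0 + 0 + d.0) | a.b.0 → ··a··> n1, ··d··> n2
  n1 = (0 + 0 + d.0) | b.0 → ··b··> n3, ··d··> n4
  n2 = 0 | a.b.0 → ··a··> n4
  n3 = (0 + 0 + d.0) | 0 → ··d··> n5
  n4 = 0 | b.0 → ··b··> n5
  n5 = 0 | 0 → ·
Executing db from P (initial set {m0}):
  [1] d ⇒ {m1, m2}
  [2] b ⇒ {m3}
  P completes σ.
Executing db from Q (initial set {n0}):
  [1] d ⇒ {n2}
  [2] b ⇒ no successor for Q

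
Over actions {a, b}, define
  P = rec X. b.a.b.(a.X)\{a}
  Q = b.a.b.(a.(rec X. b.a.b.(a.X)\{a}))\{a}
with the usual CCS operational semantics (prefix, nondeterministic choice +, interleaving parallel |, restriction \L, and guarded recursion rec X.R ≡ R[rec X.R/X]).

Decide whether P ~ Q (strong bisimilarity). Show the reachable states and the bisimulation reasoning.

YES

LTS(P): 4 reachable states
  p0 = rec X. b.a.b.(a.X)\{a} :: =b=> p1
  p1 = a.b.(a.(rec X. b.a.b.(a.X)\{a}))\{a} :: =a=> p2
  p2 = b.(a.(rec X. b.a.b.(a.X)\{a}))\{a} :: =b=> p3
  p3 = (a.(rec X. b.a.b.(a.X)\{a}))\{a} :: deadlocked
LTS(Q): 4 reachable states
  q0 = b.a.b.(a.(rec X. b.a.b.(a.X)\{a}))\{a} :: =b=> q1
  q1 = a.b.(a.(rec X. b.a.b.(a.X)\{a}))\{a} :: =a=> q2
  q2 = b.(a.(rec X. b.a.b.(a.X)\{a}))\{a} :: =b=> q3
  q3 = (a.(rec X. b.a.b.(a.X)\{a}))\{a} :: deadlocked
Bisimilarity quotient blocks:
  B0 = {p0, q0}
  B1 = {p1, q1}
  B2 = {p2, q2}
  B3 = {p3, q3}
p0 ∈ B0, q0 ∈ B0 → same block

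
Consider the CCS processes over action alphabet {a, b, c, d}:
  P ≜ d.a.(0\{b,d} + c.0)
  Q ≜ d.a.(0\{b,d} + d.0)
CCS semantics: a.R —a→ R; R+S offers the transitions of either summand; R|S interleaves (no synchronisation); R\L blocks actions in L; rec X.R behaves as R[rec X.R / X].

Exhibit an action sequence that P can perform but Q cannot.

LTS(P): 4 reachable states
  s0 = d.a.(0\{b,d} + c.0) ⊢ —d→ s1
  s1 = a.(0\{b,d} + c.0) ⊢ —a→ s2
  s2 = 0\{b,d} + c.0 ⊢ —c→ s3
  s3 = 0 ⊢ (no moves)
LTS(Q): 4 reachable states
  t0 = d.a.(0\{b,d} + d.0) ⊢ —d→ t1
  t1 = a.(0\{b,d} + d.0) ⊢ —a→ t2
  t2 = 0\{b,d} + d.0 ⊢ —d→ t3
  t3 = 0 ⊢ (no moves)
Executing dac from P (initial set {s0}):
  [1] d ⇒ {s1}
  [2] a ⇒ {s2}
  [3] c ⇒ {s3}
  — P admits the full trace.
Executing dac from Q (initial set {t0}):
  [1] d ⇒ {t1}
  [2] a ⇒ {t2}
  [3] c ⇒ no successor for Q

dac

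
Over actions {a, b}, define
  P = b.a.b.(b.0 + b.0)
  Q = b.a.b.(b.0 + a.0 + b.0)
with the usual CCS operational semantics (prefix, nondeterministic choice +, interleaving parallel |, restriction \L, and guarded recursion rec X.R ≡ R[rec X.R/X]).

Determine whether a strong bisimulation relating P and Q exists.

Reachable graph of P (5 states):
  s0 = b.a.b.(b.0 + b.0) | =b=> s1
  s1 = a.b.(b.0 + b.0) | =a=> s2
  s2 = b.(b.0 + b.0) | =b=> s3
  s3 = b.0 + b.0 | =b=> s4
  s4 = 0 | deadlocked
Reachable graph of Q (5 states):
  t0 = b.a.b.(b.0 + a.0 + b.0) | =b=> t1
  t1 = a.b.(b.0 + a.0 + b.0) | =a=> t2
  t2 = b.(b.0 + a.0 + b.0) | =b=> t3
  t3 = b.0 + a.0 + b.0 | =a=> t4, =b=> t4
  t4 = 0 | deadlocked
Bisimilarity quotient blocks:
  B0 = {s0}
  B1 = {s1}
  B2 = {s2}
  B3 = {s3}
  B4 = {s4, t4}
  B5 = {t0}
  B6 = {t1}
  B7 = {t2}
  B8 = {t3}
s0 ∈ B0, t0 ∈ B5 → different blocks

P ≁ Q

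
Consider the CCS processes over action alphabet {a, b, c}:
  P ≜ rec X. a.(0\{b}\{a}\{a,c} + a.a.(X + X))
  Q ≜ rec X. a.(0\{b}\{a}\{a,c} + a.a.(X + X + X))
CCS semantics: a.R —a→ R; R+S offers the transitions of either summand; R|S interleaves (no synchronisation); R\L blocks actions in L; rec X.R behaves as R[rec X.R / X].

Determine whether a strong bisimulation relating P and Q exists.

Reachable graph of P (4 states):
  m0 = rec X. a.(0\{b}\{a}\{a,c} + a.a.(X + X)) has moves --a--▸ m1
  m1 = 0\{b}\{a}\{a,c} + a.a.((rec X. a.(0\{b}\{a}\{a,c} + a.a.(X + X))) + (rec X. a.(0\{b}\{a}\{a,c} + a.a.(X + X)))) has moves --a--▸ m2
  m2 = a.((rec X. a.(0\{b}\{a}\{a,c} + a.a.(X + X))) + (rec X. a.(0\{b}\{a}\{a,c} + a.a.(X + X)))) has moves --a--▸ m3
  m3 = (rec X. a.(0\{b}\{a}\{a,c} + a.a.(X + X))) + (rec X. a.(0\{b}\{a}\{a,c} + a.a.(X + X))) has moves --a--▸ m1
Reachable graph of Q (4 states):
  n0 = rec X. a.(0\{b}\{a}\{a,c} + a.a.(X + X + X)) has moves --a--▸ n1
  n1 = 0\{b}\{a}\{a,c} + a.a.((rec X. a.(0\{b}\{a}\{a,c} + a.a.(X + X + X))) + (rec X. a.(0\{b}\{a}\{a,c} + a.a.(X + X + X))) + (rec X. a.(0\{b}\{a}\{a,c} + a.a.(X + X + X)))) has moves --a--▸ n2
  n2 = a.((rec X. a.(0\{b}\{a}\{a,c} + a.a.(X + X + X))) + (rec X. a.(0\{b}\{a}\{a,c} + a.a.(X + X + X))) + (rec X. a.(0\{b}\{a}\{a,c} + a.a.(X + X + X)))) has moves --a--▸ n3
  n3 = (rec X. a.(0\{b}\{a}\{a,c} + a.a.(X + X + X))) + (rec X. a.(0\{b}\{a}\{a,c} + a.a.(X + X + X))) + (rec X. a.(0\{b}\{a}\{a,c} + a.a.(X + X + X))) has moves --a--▸ n1
Bisimilarity quotient blocks:
  B0 = {m0, m1, m2, m3, n0, n1, n2, n3}
m0 ∈ B0, n0 ∈ B0 → same block

YES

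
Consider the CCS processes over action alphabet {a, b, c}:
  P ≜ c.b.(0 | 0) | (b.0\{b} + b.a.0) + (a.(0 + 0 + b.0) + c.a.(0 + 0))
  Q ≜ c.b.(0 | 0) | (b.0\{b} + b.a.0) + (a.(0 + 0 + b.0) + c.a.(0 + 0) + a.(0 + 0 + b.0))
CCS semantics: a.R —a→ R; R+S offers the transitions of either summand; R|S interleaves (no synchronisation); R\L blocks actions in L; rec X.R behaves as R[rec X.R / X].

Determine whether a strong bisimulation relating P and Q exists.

P ~ Q

P's transition system — 16 states:
  s0 = c.b.(0 | 0) | (b.0\{b} + b.a.0) + (a.(0 + 0 + b.0) + c.a.(0 + 0)) has moves --a--▸ s1, --b--▸ s2, --b--▸ s3, --c--▸ s4, --c--▸ s5
  s1 = 0 + 0 + b.0 has moves --b--▸ s6
  s2 = c.b.(0 | 0) | 0\{b} has moves --c--▸ s7
  s3 = c.b.(0 | 0) | a.0 has moves --a--▸ s8, --c--▸ s9
  s4 = a.(0 + 0) has moves --a--▸ s10
  s5 = b.(0 | 0) | (b.0\{b} + b.a.0) has moves --b--▸ s11, --b--▸ s7, --b--▸ s9
  s6 = 0 has moves ·
  s7 = b.(0 | 0) | 0\{b} has moves --b--▸ s12
  s8 = c.b.(0 | 0) | 0 has moves --c--▸ s13
  s9 = b.(0 | 0) | a.0 has moves --a--▸ s13, --b--▸ s14
  s10 = 0 + 0 has moves ·
  s11 = 0 | 0 | (b.0\{b} + b.a.0) has moves --b--▸ s12, --b--▸ s14
  s12 = 0 | 0 | 0\{b} has moves ·
  s13 = b.(0 | 0) | 0 has moves --b--▸ s15
  s14 = 0 | 0 | a.0 has moves --a--▸ s15
  s15 = 0 | 0 | 0 has moves ·
Q's transition system — 16 states:
  t0 = c.b.(0 | 0) | (b.0\{b} + b.a.0) + (a.(0 + 0 + b.0) + c.a.(0 + 0) + a.(0 + 0 + b.0)) has moves --a--▸ t1, --b--▸ t2, --b--▸ t3, --c--▸ t4, --c--▸ t5
  t1 = 0 + 0 + b.0 has moves --b--▸ t6
  t2 = c.b.(0 | 0) | 0\{b} has moves --c--▸ t7
  t3 = c.b.(0 | 0) | a.0 has moves --a--▸ t8, --c--▸ t9
  t4 = a.(0 + 0) has moves --a--▸ t10
  t5 = b.(0 | 0) | (b.0\{b} + b.a.0) has moves --b--▸ t11, --b--▸ t7, --b--▸ t9
  t6 = 0 has moves ·
  t7 = b.(0 | 0) | 0\{b} has moves --b--▸ t12
  t8 = c.b.(0 | 0) | 0 has moves --c--▸ t13
  t9 = b.(0 | 0) | a.0 has moves --a--▸ t13, --b--▸ t14
  t10 = 0 + 0 has moves ·
  t11 = 0 | 0 | (b.0\{b} + b.a.0) has moves --b--▸ t12, --b--▸ t14
  t12 = 0 | 0 | 0\{b} has moves ·
  t13 = b.(0 | 0) | 0 has moves --b--▸ t15
  t14 = 0 | 0 | a.0 has moves --a--▸ t15
  t15 = 0 | 0 | 0 has moves ·
Bisimilarity quotient blocks:
  B0 = {s0, t0}
  B1 = {s1, s13, s7, t1, t13, t7}
  B2 = {s10, s12, s15, s6, t10, t12, t15, t6}
  B3 = {s2, s8, t2, t8}
  B4 = {s14, s4, t14, t4}
  B5 = {s5, t5}
  B6 = {s11, t11}
  B7 = {s9, t9}
  B8 = {s3, t3}
s0 ∈ B0, t0 ∈ B0 → same block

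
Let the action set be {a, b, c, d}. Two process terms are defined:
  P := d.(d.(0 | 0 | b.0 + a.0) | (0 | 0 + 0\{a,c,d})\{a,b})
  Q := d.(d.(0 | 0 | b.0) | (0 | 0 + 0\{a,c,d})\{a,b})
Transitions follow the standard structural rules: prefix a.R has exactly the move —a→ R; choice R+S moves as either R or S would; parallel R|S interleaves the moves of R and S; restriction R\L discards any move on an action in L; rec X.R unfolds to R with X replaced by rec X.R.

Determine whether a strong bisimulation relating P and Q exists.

Reachable graph of P (5 states):
  p0 = d.(d.(0 | 0 | b.0 + a.0) | (0 | 0 + 0\{a,c,d})\{a,b}) has moves -d-> p1
  p1 = d.(0 | 0 | b.0 + a.0) | (0 | 0 + 0\{a,c,d})\{a,b} has moves -d-> p2
  p2 = (0 | 0 | b.0 + a.0) | (0 | 0 + 0\{a,c,d})\{a,b} has moves -a-> p3, -b-> p4
  p3 = 0 | (0 | 0 + 0\{a,c,d})\{a,b} has moves stopped
  p4 = 0 | 0 | 0 | (0 | 0 + 0\{a,c,d})\{a,b} has moves stopped
Reachable graph of Q (4 states):
  q0 = d.(d.(0 | 0 | b.0) | (0 | 0 + 0\{a,c,d})\{a,b}) has moves -d-> q1
  q1 = d.(0 | 0 | b.0) | (0 | 0 + 0\{a,c,d})\{a,b} has moves -d-> q2
  q2 = 0 | 0 | b.0 | (0 | 0 + 0\{a,c,d})\{a,b} has moves -b-> q3
  q3 = 0 | 0 | 0 | (0 | 0 + 0\{a,c,d})\{a,b} has moves stopped
Bisimilarity quotient blocks:
  B0 = {p0}
  B1 = {p1}
  B2 = {p2}
  B3 = {p3, p4, q3}
  B4 = {q0}
  B5 = {q1}
  B6 = {q2}
p0 ∈ B0, q0 ∈ B4 → different blocks

P ≁ Q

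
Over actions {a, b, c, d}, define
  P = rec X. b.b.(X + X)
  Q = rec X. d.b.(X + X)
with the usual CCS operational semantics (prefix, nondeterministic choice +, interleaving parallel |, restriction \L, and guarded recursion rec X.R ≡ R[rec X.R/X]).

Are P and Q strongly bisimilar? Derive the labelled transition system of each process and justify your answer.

P ≁ Q

P's transition system — 3 states:
  s0 = rec X. b.b.(X + X) has moves -b-> s1
  s1 = b.((rec X. b.b.(X + X)) + (rec X. b.b.(X + X))) has moves -b-> s2
  s2 = (rec X. b.b.(X + X)) + (rec X. b.b.(X + X)) has moves -b-> s1
Q's transition system — 3 states:
  t0 = rec X. d.b.(X + X) has moves -d-> t1
  t1 = b.((rec X. d.b.(X + X)) + (rec X. d.b.(X + X))) has moves -b-> t2
  t2 = (rec X. d.b.(X + X)) + (rec X. d.b.(X + X)) has moves -d-> t1
Bisimilarity quotient blocks:
  B0 = {s0, s1, s2}
  B1 = {t0, t2}
  B2 = {t1}
s0 ∈ B0, t0 ∈ B1 → different blocks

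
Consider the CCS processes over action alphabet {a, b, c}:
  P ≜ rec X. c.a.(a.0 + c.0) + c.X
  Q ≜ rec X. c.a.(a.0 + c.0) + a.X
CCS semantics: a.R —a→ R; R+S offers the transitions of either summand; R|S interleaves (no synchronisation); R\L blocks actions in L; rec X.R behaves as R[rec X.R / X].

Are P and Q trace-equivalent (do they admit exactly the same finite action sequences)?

P's transition system — 4 states:
  s0 = rec X. c.a.(a.0 + c.0) + c.X has moves -c-> s0, -c-> s1
  s1 = a.(a.0 + c.0) has moves -a-> s2
  s2 = a.0 + c.0 has moves -a-> s3, -c-> s3
  s3 = 0 has moves deadlocked
Q's transition system — 4 states:
  t0 = rec X. c.a.(a.0 + c.0) + a.X has moves -a-> t0, -c-> t1
  t1 = a.(a.0 + c.0) has moves -a-> t2
  t2 = a.0 + c.0 has moves -a-> t3, -c-> t3
  t3 = 0 has moves deadlocked
Run σ = ⟨cc⟩ on P: start {s0}
  [1] c ⇒ {s0, s1}
  [2] c ⇒ {s0, s1}
  — P admits the full trace.
Run σ = ⟨cc⟩ on Q: start {t0}
  [1] c ⇒ {t1}
  [2] c ⇒ ∅  — Q cannot continue

traces(P) ≠ traces(Q) — witness ⟨cc⟩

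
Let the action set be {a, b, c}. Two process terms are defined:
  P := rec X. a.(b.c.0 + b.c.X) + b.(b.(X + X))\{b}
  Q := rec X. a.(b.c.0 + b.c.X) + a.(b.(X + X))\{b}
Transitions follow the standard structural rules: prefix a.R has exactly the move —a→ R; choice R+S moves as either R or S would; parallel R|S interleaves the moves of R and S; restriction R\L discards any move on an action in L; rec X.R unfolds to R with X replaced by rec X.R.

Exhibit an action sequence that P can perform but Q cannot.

b

Reachable graph of P (6 states):
  s0 = rec X. a.(b.c.0 + b.c.X) + b.(b.(X + X))\{b} has moves =a=> s1, =b=> s2
  s1 = b.c.0 + b.c.(rec X. a.(b.c.0 + b.c.X) + b.(b.(X + X))\{b}) has moves =b=> s3, =b=> s4
  s2 = (b.((rec X. a.(b.c.0 + b.c.X) + b.(b.(X + X))\{b}) + (rec X. a.(b.c.0 + b.c.X) + b.(b.(X + X))\{b})))\{b} has moves deadlocked
  s3 = c.(rec X. a.(b.c.0 + b.c.X) + b.(b.(X + X))\{b}) has moves =c=> s0
  s4 = c.0 has moves =c=> s5
  s5 = 0 has moves deadlocked
Reachable graph of Q (6 states):
  t0 = rec X. a.(b.c.0 + b.c.X) + a.(b.(X + X))\{b} has moves =a=> t1, =a=> t2
  t1 = (b.((rec X. a.(b.c.0 + b.c.X) + a.(b.(X + X))\{b}) + (rec X. a.(b.c.0 + b.c.X) + a.(b.(X + X))\{b})))\{b} has moves deadlocked
  t2 = b.c.0 + b.c.(rec X. a.(b.c.0 + b.c.X) + a.(b.(X + X))\{b}) has moves =b=> t3, =b=> t4
  t3 = c.(rec X. a.(b.c.0 + b.c.X) + a.(b.(X + X))\{b}) has moves =c=> t0
  t4 = c.0 has moves =c=> t5
  t5 = 0 has moves deadlocked
Trace ⟨b⟩ through P, begin at {s0}:
  step 1 (b): {s2}
  — P admits the full trace.
Trace ⟨b⟩ through Q, begin at {t0}:
  step 1 (b): no successor for Q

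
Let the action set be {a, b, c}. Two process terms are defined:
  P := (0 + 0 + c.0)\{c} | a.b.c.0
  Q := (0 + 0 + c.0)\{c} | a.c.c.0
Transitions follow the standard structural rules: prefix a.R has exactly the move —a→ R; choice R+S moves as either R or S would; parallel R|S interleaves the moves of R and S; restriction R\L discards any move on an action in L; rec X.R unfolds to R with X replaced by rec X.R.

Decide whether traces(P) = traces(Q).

traces(P) ≠ traces(Q) — witness ⟨ab⟩

LTS(P): 4 reachable states
  p0 = (0 + 0 + c.0)\{c} | a.b.c.0 ⊢ —a→ p1
  p1 = (0 + 0 + c.0)\{c} | b.c.0 ⊢ —b→ p2
  p2 = (0 + 0 + c.0)\{c} | c.0 ⊢ —c→ p3
  p3 = (0 + 0 + c.0)\{c} | 0 ⊢ (no moves)
LTS(Q): 4 reachable states
  q0 = (0 + 0 + c.0)\{c} | a.c.c.0 ⊢ —a→ q1
  q1 = (0 + 0 + c.0)\{c} | c.c.0 ⊢ —c→ q2
  q2 = (0 + 0 + c.0)\{c} | c.0 ⊢ —c→ q3
  q3 = (0 + 0 + c.0)\{c} | 0 ⊢ (no moves)
Executing ab from P (initial set {p0}):
  after a @ step 1: {p1}
  after b @ step 2: {p2}
  — P admits the full trace.
Executing ab from Q (initial set {q0}):
  after a @ step 1: {q1}
  after b @ step 2: ∅  — Q cannot continue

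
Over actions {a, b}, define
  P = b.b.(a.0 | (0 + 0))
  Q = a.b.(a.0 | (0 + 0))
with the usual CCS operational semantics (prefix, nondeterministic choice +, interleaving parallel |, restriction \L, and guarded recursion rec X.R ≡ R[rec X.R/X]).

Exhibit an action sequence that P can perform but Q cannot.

P's transition system — 4 states:
  u0 = b.b.(a.0 | (0 + 0)) :: --b--▸ u1
  u1 = b.(a.0 | (0 + 0)) :: --b--▸ u2
  u2 = a.0 | (0 + 0) :: --a--▸ u3
  u3 = 0 | (0 + 0) :: stopped
Q's transition system — 4 states:
  v0 = a.b.(a.0 | (0 + 0)) :: --a--▸ v1
  v1 = b.(a.0 | (0 + 0)) :: --b--▸ v2
  v2 = a.0 | (0 + 0) :: --a--▸ v3
  v3 = 0 | (0 + 0) :: stopped
Trace ⟨b⟩ through P, begin at {u0}:
  [1] b ⇒ {u1}
  ✓ P
Trace ⟨b⟩ through Q, begin at {v0}:
  [1] b ⇒ ∅  — Q cannot continue

b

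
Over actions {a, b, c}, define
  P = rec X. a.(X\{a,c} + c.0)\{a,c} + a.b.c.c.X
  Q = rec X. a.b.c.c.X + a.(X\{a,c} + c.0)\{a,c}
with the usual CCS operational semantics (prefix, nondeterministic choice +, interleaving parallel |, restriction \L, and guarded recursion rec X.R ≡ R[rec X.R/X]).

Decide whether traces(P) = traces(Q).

LTS(P): 5 reachable states
  u0 = rec X. a.(X\{a,c} + c.0)\{a,c} + a.b.c.c.X | ··a··> u1, ··a··> u2
  u1 = ((rec X. a.(X\{a,c} + c.0)\{a,c} + a.b.c.c.X)\{a,c} + c.0)\{a,c} | ·
  u2 = b.c.c.(rec X. a.(X\{a,c} + c.0)\{a,c} + a.b.c.c.X) | ··b··> u3
  u3 = c.c.(rec X. a.(X\{a,c} + c.0)\{a,c} + a.b.c.c.X) | ··c··> u4
  u4 = c.(rec X. a.(X\{a,c} + c.0)\{a,c} + a.b.c.c.X) | ··c··> u0
LTS(Q): 5 reachable states
  v0 = rec X. a.b.c.c.X + a.(X\{a,c} + c.0)\{a,c} | ··a··> v1, ··a··> v2
  v1 = ((rec X. a.b.c.c.X + a.(X\{a,c} + c.0)\{a,c})\{a,c} + c.0)\{a,c} | ·
  v2 = b.c.c.(rec X. a.b.c.c.X + a.(X\{a,c} + c.0)\{a,c}) | ··b··> v3
  v3 = c.c.(rec X. a.b.c.c.X + a.(X\{a,c} + c.0)\{a,c}) | ··c··> v4
  v4 = c.(rec X. a.b.c.c.X + a.(X\{a,c} + c.0)\{a,c}) | ··c··> v0
Coarsest stable partition (strong bisimilarity classes):
  B0 = {u0, v0}
  B1 = {u2, v2}
  B2 = {u3, v3}
  B3 = {u4, v4}
  B4 = {u1, v1}
u0 ∈ B0, v0 ∈ B0 → same block
Bisimilar ⇒ trace-equivalent.

trace-equivalent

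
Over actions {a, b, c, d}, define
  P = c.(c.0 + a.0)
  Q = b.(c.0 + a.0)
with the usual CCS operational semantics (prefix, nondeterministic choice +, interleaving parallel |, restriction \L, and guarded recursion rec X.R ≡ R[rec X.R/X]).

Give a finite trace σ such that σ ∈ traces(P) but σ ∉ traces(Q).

c

Reachable graph of P (3 states):
  s0 = c.(c.0 + a.0) ⊢ --c--▸ s1
  s1 = c.0 + a.0 ⊢ --a--▸ s2, --c--▸ s2
  s2 = 0 ⊢ ∅
Reachable graph of Q (3 states):
  t0 = b.(c.0 + a.0) ⊢ --b--▸ t1
  t1 = c.0 + a.0 ⊢ --a--▸ t2, --c--▸ t2
  t2 = 0 ⊢ ∅
Trace ⟨c⟩ through P, begin at {s0}:
  [1] c ⇒ {s1}
  — P admits the full trace.
Trace ⟨c⟩ through Q, begin at {t0}:
  [1] c ⇒ ∅  — Q cannot continue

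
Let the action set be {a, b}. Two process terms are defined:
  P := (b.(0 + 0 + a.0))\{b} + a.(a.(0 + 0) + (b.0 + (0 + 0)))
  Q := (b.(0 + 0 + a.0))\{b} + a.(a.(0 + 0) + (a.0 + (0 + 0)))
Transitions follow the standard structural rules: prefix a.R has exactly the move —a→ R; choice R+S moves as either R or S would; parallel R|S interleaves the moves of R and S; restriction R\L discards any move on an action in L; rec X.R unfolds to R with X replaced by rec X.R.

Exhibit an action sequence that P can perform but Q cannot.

ab

P's transition system — 4 states:
  u0 = (b.(0 + 0 + a.0))\{b} + a.(a.(0 + 0) + (b.0 + (0 + 0))) has moves ··a··> u1
  u1 = a.(0 + 0) + (b.0 + (0 + 0)) has moves ··a··> u2, ··b··> u3
  u2 = 0 + 0 has moves ∅
  u3 = 0 has moves ∅
Q's transition system — 4 states:
  v0 = (b.(0 + 0 + a.0))\{b} + a.(a.(0 + 0) + (a.0 + (0 + 0))) has moves ··a··> v1
  v1 = a.(0 + 0) + (a.0 + (0 + 0)) has moves ··a··> v2, ··a··> v3
  v2 = 0 has moves ∅
  v3 = 0 + 0 has moves ∅
Run σ = ⟨ab⟩ on P: start {u0}
  [1] a ⇒ {u1}
  [2] b ⇒ {u3}
  — P admits the full trace.
Run σ = ⟨ab⟩ on Q: start {v0}
  [1] a ⇒ {v1}
  [2] b ⇒ no successor for Q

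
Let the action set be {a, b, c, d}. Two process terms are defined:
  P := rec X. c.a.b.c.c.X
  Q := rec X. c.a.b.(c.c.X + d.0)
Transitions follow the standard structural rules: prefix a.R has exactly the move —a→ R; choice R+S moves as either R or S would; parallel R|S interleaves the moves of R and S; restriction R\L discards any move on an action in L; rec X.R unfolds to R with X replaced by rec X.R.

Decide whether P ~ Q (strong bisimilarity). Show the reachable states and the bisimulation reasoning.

not bisimilar

Reachable graph of P (5 states):
  s0 = rec X. c.a.b.c.c.X ⊢ ··c··> s1
  s1 = a.b.c.c.(rec X. c.a.b.c.c.X) ⊢ ··a··> s2
  s2 = b.c.c.(rec X. c.a.b.c.c.X) ⊢ ··b··> s3
  s3 = c.c.(rec X. c.a.b.c.c.X) ⊢ ··c··> s4
  s4 = c.(rec X. c.a.b.c.c.X) ⊢ ··c··> s0
Reachable graph of Q (6 states):
  t0 = rec X. c.a.b.(c.c.X + d.0) ⊢ ··c··> t1
  t1 = a.b.(c.c.(rec X. c.a.b.(c.c.X + d.0)) + d.0) ⊢ ··a··> t2
  t2 = b.(c.c.(rec X. c.a.b.(c.c.X + d.0)) + d.0) ⊢ ··b··> t3
  t3 = c.c.(rec X. c.a.b.(c.c.X + d.0)) + d.0 ⊢ ··c··> t4, ··d··> t5
  t4 = c.(rec X. c.a.b.(c.c.X + d.0)) ⊢ ··c··> t0
  t5 = 0 ⊢ (no moves)
Bisimilarity quotient blocks:
  B0 = {s0}
  B1 = {s1}
  B2 = {s2}
  B3 = {s3}
  B4 = {s4}
  B5 = {t0}
  B6 = {t1}
  B7 = {t2}
  B8 = {t3}
  B9 = {t5}
  B10 = {t4}
s0 ∈ B0, t0 ∈ B5 → different blocks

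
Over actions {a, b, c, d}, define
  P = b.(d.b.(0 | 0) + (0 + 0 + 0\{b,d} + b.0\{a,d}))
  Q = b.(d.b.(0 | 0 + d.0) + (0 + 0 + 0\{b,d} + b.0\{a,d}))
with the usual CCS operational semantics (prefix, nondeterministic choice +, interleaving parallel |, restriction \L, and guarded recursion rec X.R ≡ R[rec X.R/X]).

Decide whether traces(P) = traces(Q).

LTS(P): 5 reachable states
  s0 = b.(d.b.(0 | 0) + (0 + 0 + 0\{b,d} + b.0\{a,d})) ⊢ =b=> s1
  s1 = d.b.(0 | 0) + (0 + 0 + 0\{b,d} + b.0\{a,d}) ⊢ =b=> s2, =d=> s3
  s2 = 0\{a,d} ⊢ deadlocked
  s3 = b.(0 | 0) ⊢ =b=> s4
  s4 = 0 | 0 ⊢ deadlocked
LTS(Q): 6 reachable states
  t0 = b.(d.b.(0 | 0 + d.0) + (0 + 0 + 0\{b,d} + b.0\{a,d})) ⊢ =b=> t1
  t1 = d.b.(0 | 0 + d.0) + (0 + 0 + 0\{b,d} + b.0\{a,d}) ⊢ =b=> t2, =d=> t3
  t2 = 0\{a,d} ⊢ deadlocked
  t3 = b.(0 | 0 + d.0) ⊢ =b=> t4
  t4 = 0 | 0 + d.0 ⊢ =d=> t5
  t5 = 0 ⊢ deadlocked
Run σ = ⟨bdbd⟩ on Q: start {t0}
  step 1 (b): {t1}
  step 2 (d): {t3}
  step 3 (b): {t4}
  step 4 (d): {t5}
  ✓ Q
Run σ = ⟨bdbd⟩ on P: start {s0}
  step 1 (b): {s1}
  step 2 (d): {s3}
  step 3 (b): {s4}
  step 4 (d): ∅ (P stuck)

trace-distinct — witness ⟨bdbd⟩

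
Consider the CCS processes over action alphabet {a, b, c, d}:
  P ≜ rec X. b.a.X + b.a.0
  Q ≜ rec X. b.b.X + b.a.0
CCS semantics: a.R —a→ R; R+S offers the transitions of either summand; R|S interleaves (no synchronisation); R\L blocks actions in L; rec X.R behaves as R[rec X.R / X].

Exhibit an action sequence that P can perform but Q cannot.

bab

P's transition system — 4 states:
  p0 = rec X. b.a.X + b.a.0 has moves —b→ p1, —b→ p2
  p1 = a.(rec X. b.a.X + b.a.0) has moves —a→ p0
  p2 = a.0 has moves —a→ p3
  p3 = 0 has moves ∅
Q's transition system — 4 states:
  q0 = rec X. b.b.X + b.a.0 has moves —b→ q1, —b→ q2
  q1 = a.0 has moves —a→ q3
  q2 = b.(rec X. b.b.X + b.a.0) has moves —b→ q0
  q3 = 0 has moves ∅
Trace ⟨bab⟩ through P, begin at {p0}:
  [1] b ⇒ {p1, p2}
  [2] a ⇒ {p0, p3}
  [3] b ⇒ {p1, p2}
  ✓ P
Trace ⟨bab⟩ through Q, begin at {q0}:
  [1] b ⇒ {q1, q2}
  [2] a ⇒ {q3}
  [3] b ⇒ ∅ (Q stuck)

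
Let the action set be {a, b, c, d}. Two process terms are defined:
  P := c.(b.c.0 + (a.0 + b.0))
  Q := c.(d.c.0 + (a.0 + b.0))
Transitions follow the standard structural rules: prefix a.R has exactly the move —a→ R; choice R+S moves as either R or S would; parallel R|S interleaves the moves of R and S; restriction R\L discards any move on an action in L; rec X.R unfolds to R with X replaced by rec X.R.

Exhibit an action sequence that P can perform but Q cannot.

LTS(P): 4 reachable states
  u0 = c.(b.c.0 + (a.0 + b.0)) | -c-> u1
  u1 = b.c.0 + (a.0 + b.0) | -a-> u2, -b-> u2, -b-> u3
  u2 = 0 | stopped
  u3 = c.0 | -c-> u2
LTS(Q): 4 reachable states
  v0 = c.(d.c.0 + (a.0 + b.0)) | -c-> v1
  v1 = d.c.0 + (a.0 + b.0) | -a-> v2, -b-> v2, -d-> v3
  v2 = 0 | stopped
  v3 = c.0 | -c-> v2
Run σ = ⟨cbc⟩ on P: start {u0}
  after c @ step 1: {u1}
  after b @ step 2: {u2, u3}
  after c @ step 3: {u2}
  ✓ P
Run σ = ⟨cbc⟩ on Q: start {v0}
  after c @ step 1: {v1}
  after b @ step 2: {v2}
  after c @ step 3: ∅  — Q cannot continue

cbc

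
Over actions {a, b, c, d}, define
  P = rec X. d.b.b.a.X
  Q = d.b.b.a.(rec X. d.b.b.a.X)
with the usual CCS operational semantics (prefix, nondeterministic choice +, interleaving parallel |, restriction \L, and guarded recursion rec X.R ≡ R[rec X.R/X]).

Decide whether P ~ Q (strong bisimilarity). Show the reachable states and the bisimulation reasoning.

P ~ Q

P's transition system — 4 states:
  u0 = rec X. d.b.b.a.X :: =d=> u1
  u1 = b.b.a.(rec X. d.b.b.a.X) :: =b=> u2
  u2 = b.a.(rec X. d.b.b.a.X) :: =b=> u3
  u3 = a.(rec X. d.b.b.a.X) :: =a=> u0
Q's transition system — 5 states:
  v0 = d.b.b.a.(rec X. d.b.b.a.X) :: =d=> v1
  v1 = b.b.a.(rec X. d.b.b.a.X) :: =b=> v2
  v2 = b.a.(rec X. d.b.b.a.X) :: =b=> v3
  v3 = a.(rec X. d.b.b.a.X) :: =a=> v4
  v4 = rec X. d.b.b.a.X :: =d=> v1
Coarsest stable partition (strong bisimilarity classes):
  B0 = {u0, v0, v4}
  B1 = {u1, v1}
  B2 = {u2, v2}
  B3 = {u3, v3}
u0 ∈ B0, v0 ∈ B0 → same block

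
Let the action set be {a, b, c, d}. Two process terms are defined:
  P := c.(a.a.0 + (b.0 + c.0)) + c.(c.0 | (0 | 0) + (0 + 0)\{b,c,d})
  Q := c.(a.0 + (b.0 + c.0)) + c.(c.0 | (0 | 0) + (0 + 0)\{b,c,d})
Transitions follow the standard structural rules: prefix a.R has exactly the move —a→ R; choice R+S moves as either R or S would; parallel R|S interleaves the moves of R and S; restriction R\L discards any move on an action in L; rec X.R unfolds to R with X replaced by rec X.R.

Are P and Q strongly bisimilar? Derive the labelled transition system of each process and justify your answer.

Reachable graph of P (6 states):
  u0 = c.(a.a.0 + (b.0 + c.0)) + c.(c.0 | (0 | 0) + (0 + 0)\{b,c,d}) | --c--▸ u1, --c--▸ u2
  u1 = a.a.0 + (b.0 + c.0) | --a--▸ u3, --b--▸ u4, --c--▸ u4
  u2 = c.0 | (0 | 0) + (0 + 0)\{b,c,d} | --c--▸ u5
  u3 = a.0 | --a--▸ u4
  u4 = 0 | ∅
  u5 = 0 | (0 | 0) | ∅
Reachable graph of Q (5 states):
  v0 = c.(a.0 + (b.0 + c.0)) + c.(c.0 | (0 | 0) + (0 + 0)\{b,c,d}) | --c--▸ v1, --c--▸ v2
  v1 = a.0 + (b.0 + c.0) | --a--▸ v3, --b--▸ v3, --c--▸ v3
  v2 = c.0 | (0 | 0) + (0 + 0)\{b,c,d} | --c--▸ v4
  v3 = 0 | ∅
  v4 = 0 | (0 | 0) | ∅
Coarsest stable partition (strong bisimilarity classes):
  B0 = {u0}
  B1 = {u1}
  B2 = {u4, u5, v3, v4}
  B3 = {u3}
  B4 = {u2, v2}
  B5 = {v0}
  B6 = {v1}
u0 ∈ B0, v0 ∈ B5 → different blocks

P ≁ Q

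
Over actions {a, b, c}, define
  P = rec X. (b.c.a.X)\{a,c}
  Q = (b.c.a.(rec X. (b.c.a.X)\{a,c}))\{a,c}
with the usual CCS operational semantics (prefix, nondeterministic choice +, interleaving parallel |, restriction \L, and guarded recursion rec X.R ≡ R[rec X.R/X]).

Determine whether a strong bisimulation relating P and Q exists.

LTS(P): 2 reachable states
  p0 = rec X. (b.c.a.X)\{a,c} has moves =b=> p1
  p1 = (c.a.(rec X. (b.c.a.X)\{a,c}))\{a,c} has moves ∅
LTS(Q): 2 reachable states
  q0 = (b.c.a.(rec X. (b.c.a.X)\{a,c}))\{a,c} has moves =b=> q1
  q1 = (c.a.(rec X. (b.c.a.X)\{a,c}))\{a,c} has moves ∅
Coarsest stable partition (strong bisimilarity classes):
  B0 = {p0, q0}
  B1 = {p1, q1}
p0 ∈ B0, q0 ∈ B0 → same block

P ~ Q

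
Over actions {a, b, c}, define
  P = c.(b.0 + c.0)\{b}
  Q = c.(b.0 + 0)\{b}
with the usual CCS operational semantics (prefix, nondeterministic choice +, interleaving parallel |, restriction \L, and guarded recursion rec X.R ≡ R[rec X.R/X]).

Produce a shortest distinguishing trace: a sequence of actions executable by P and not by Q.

LTS(P): 3 reachable states
  p0 = c.(b.0 + c.0)\{b} ⊢ —c→ p1
  p1 = (b.0 + c.0)\{b} ⊢ —c→ p2
  p2 = 0\{b} ⊢ deadlocked
LTS(Q): 2 reachable states
  q0 = c.(b.0 + 0)\{b} ⊢ —c→ q1
  q1 = (b.0 + 0)\{b} ⊢ deadlocked
Trace ⟨cc⟩ through P, begin at {p0}:
  step 1 (c): {p1}
  step 2 (c): {p2}
  ✓ P
Trace ⟨cc⟩ through Q, begin at {q0}:
  step 1 (c): {q1}
  step 2 (c): no successor for Q

cc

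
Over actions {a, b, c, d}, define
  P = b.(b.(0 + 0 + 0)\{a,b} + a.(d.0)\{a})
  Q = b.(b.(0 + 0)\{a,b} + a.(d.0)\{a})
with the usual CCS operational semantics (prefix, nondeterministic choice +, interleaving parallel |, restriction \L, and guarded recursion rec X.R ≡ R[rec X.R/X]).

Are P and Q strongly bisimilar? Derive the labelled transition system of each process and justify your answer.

P ~ Q

Reachable graph of P (5 states):
  u0 = b.(b.(0 + 0 + 0)\{a,b} + a.(d.0)\{a}) → —b→ u1
  u1 = b.(0 + 0 + 0)\{a,b} + a.(d.0)\{a} → —a→ u2, —b→ u3
  u2 = (d.0)\{a} → —d→ u4
  u3 = (0 + 0 + 0)\{a,b} → (no moves)
  u4 = 0\{a} → (no moves)
Reachable graph of Q (5 states):
  v0 = b.(b.(0 + 0)\{a,b} + a.(d.0)\{a}) → —b→ v1
  v1 = b.(0 + 0)\{a,b} + a.(d.0)\{a} → —a→ v2, —b→ v3
  v2 = (d.0)\{a} → —d→ v4
  v3 = (0 + 0)\{a,b} → (no moves)
  v4 = 0\{a} → (no moves)
Coarsest stable partition (strong bisimilarity classes):
  B0 = {u0, v0}
  B1 = {u1, v1}
  B2 = {u2, v2}
  B3 = {u3, u4, v3, v4}
u0 ∈ B0, v0 ∈ B0 → same block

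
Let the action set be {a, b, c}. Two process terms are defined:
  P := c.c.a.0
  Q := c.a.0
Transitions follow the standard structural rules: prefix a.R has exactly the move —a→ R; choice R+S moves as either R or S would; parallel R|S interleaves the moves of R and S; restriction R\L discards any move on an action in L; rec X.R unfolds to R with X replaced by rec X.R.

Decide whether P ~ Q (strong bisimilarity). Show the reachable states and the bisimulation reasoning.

NO

P's transition system — 4 states:
  s0 = c.c.a.0 ⊢ ··c··> s1
  s1 = c.a.0 ⊢ ··c··> s2
  s2 = a.0 ⊢ ··a··> s3
  s3 = 0 ⊢ ∅
Q's transition system — 3 states:
  t0 = c.a.0 ⊢ ··c··> t1
  t1 = a.0 ⊢ ··a··> t2
  t2 = 0 ⊢ ∅
Bisimilarity quotient blocks:
  B0 = {s0}
  B1 = {s1, t0}
  B2 = {s2, t1}
  B3 = {s3, t2}
s0 ∈ B0, t0 ∈ B1 → different blocks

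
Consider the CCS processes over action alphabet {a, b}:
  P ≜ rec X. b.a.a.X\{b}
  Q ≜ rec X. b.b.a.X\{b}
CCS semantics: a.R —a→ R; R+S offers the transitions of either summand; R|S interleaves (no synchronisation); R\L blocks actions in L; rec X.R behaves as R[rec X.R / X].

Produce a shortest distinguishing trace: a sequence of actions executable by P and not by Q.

ba

LTS(P): 4 reachable states
  u0 = rec X. b.a.a.X\{b} ⊢ =b=> u1
  u1 = a.a.(rec X. b.a.a.X\{b})\{b} ⊢ =a=> u2
  u2 = a.(rec X. b.a.a.X\{b})\{b} ⊢ =a=> u3
  u3 = (rec X. b.a.a.X\{b})\{b} ⊢ deadlocked
LTS(Q): 4 reachable states
  v0 = rec X. b.b.a.X\{b} ⊢ =b=> v1
  v1 = b.a.(rec X. b.b.a.X\{b})\{b} ⊢ =b=> v2
  v2 = a.(rec X. b.b.a.X\{b})\{b} ⊢ =a=> v3
  v3 = (rec X. b.b.a.X\{b})\{b} ⊢ deadlocked
Trace ⟨ba⟩ through P, begin at {u0}:
  step 1 (b): {u1}
  step 2 (a): {u2}
  P completes σ.
Trace ⟨ba⟩ through Q, begin at {v0}:
  step 1 (b): {v1}
  step 2 (a): ∅  — Q cannot continue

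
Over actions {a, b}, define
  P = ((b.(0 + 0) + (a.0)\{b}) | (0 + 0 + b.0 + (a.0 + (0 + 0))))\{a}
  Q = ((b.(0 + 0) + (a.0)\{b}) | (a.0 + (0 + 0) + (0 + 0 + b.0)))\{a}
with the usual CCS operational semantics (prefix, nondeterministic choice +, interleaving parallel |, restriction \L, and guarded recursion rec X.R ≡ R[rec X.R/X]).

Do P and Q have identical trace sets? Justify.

LTS(P): 4 reachable states
  u0 = ((b.(0 + 0) + (a.0)\{b}) | (0 + 0 + b.0 + (a.0 + (0 + 0))))\{a} → ··b··> u1, ··b··> u2
  u1 = ((0 + 0) | (0 + 0 + b.0 + (a.0 + (0 + 0))))\{a} → ··b··> u3
  u2 = ((b.(0 + 0) + (a.0)\{b}) | 0)\{a} → ··b··> u3
  u3 = ((0 + 0) | 0)\{a} → (no moves)
LTS(Q): 4 reachable states
  v0 = ((b.(0 + 0) + (a.0)\{b}) | (a.0 + (0 + 0) + (0 + 0 + b.0)))\{a} → ··b··> v1, ··b··> v2
  v1 = ((0 + 0) | (a.0 + (0 + 0) + (0 + 0 + b.0)))\{a} → ··b··> v3
  v2 = ((b.(0 + 0) + (a.0)\{b}) | 0)\{a} → ··b··> v3
  v3 = ((0 + 0) | 0)\{a} → (no moves)
Coarsest stable partition (strong bisimilarity classes):
  B0 = {u0, v0}
  B1 = {u1, u2, v1, v2}
  B2 = {u3, v3}
u0 ∈ B0, v0 ∈ B0 → same block
Bisimilar ⇒ trace-equivalent.

YES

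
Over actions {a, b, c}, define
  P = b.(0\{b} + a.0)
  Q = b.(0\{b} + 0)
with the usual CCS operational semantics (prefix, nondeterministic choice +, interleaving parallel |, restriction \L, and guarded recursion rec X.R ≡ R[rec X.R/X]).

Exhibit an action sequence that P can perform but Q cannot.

ba

P's transition system — 3 states:
  s0 = b.(0\{b} + a.0) → —b→ s1
  s1 = 0\{b} + a.0 → —a→ s2
  s2 = 0 → stopped
Q's transition system — 2 states:
  t0 = b.(0\{b} + 0) → —b→ t1
  t1 = 0\{b} + 0 → stopped
Trace ⟨ba⟩ through P, begin at {s0}:
  [1] b ⇒ {s1}
  [2] a ⇒ {s2}
  P completes σ.
Trace ⟨ba⟩ through Q, begin at {t0}:
  [1] b ⇒ {t1}
  [2] a ⇒ ∅ (Q stuck)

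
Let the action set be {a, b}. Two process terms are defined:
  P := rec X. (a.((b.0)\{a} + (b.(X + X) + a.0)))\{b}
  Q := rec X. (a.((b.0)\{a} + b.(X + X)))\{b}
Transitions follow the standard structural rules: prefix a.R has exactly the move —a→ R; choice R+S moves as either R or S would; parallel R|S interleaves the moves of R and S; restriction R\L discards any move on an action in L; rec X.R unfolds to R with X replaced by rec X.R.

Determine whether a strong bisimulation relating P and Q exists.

LTS(P): 3 reachable states
  s0 = rec X. (a.((b.0)\{a} + (b.(X + X) + a.0)))\{b} ⊢ =a=> s1
  s1 = ((b.0)\{a} + (b.((rec X. (a.((b.0)\{a} + (b.(X + X) + a.0)))\{b}) + (rec X. (a.((b.0)\{a} + (b.(X + X) + a.0)))\{b})) + a.0))\{b} ⊢ =a=> s2
  s2 = 0\{b} ⊢ ·
LTS(Q): 2 reachable states
  t0 = rec X. (a.((b.0)\{a} + b.(X + X)))\{b} ⊢ =a=> t1
  t1 = ((b.0)\{a} + b.((rec X. (a.((b.0)\{a} + b.(X + X)))\{b}) + (rec X. (a.((b.0)\{a} + b.(X + X)))\{b})))\{b} ⊢ ·
Coarsest stable partition (strong bisimilarity classes):
  B0 = {s0}
  B1 = {s1, t0}
  B2 = {s2, t1}
s0 ∈ B0, t0 ∈ B1 → different blocks

not bisimilar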